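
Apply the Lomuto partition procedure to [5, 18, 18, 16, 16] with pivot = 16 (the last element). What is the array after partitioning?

Lomuto partition with pivot = 16:

Initial array: [5, 18, 18, 16, 16]

arr[0]=5 <= 16: swap with position 0, array becomes [5, 18, 18, 16, 16]
arr[1]=18 > 16: no swap
arr[2]=18 > 16: no swap
arr[3]=16 <= 16: swap with position 1, array becomes [5, 16, 18, 18, 16]

Place pivot at position 2: [5, 16, 16, 18, 18]
Pivot position: 2

After partitioning with pivot 16, the array becomes [5, 16, 16, 18, 18]. The pivot is placed at index 2. All elements to the left of the pivot are <= 16, and all elements to the right are > 16.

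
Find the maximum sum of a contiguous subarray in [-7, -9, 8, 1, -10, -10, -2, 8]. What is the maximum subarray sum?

Using Kadane's algorithm on [-7, -9, 8, 1, -10, -10, -2, 8]:

Scanning through the array:
Position 1 (value -9): max_ending_here = -9, max_so_far = -7
Position 2 (value 8): max_ending_here = 8, max_so_far = 8
Position 3 (value 1): max_ending_here = 9, max_so_far = 9
Position 4 (value -10): max_ending_here = -1, max_so_far = 9
Position 5 (value -10): max_ending_here = -10, max_so_far = 9
Position 6 (value -2): max_ending_here = -2, max_so_far = 9
Position 7 (value 8): max_ending_here = 8, max_so_far = 9

Maximum subarray: [8, 1]
Maximum sum: 9

The maximum subarray is [8, 1] with sum 9. This subarray runs from index 2 to index 3.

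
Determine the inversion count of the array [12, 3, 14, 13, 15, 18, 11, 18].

Finding inversions in [12, 3, 14, 13, 15, 18, 11, 18]:

(0, 1): arr[0]=12 > arr[1]=3
(0, 6): arr[0]=12 > arr[6]=11
(2, 3): arr[2]=14 > arr[3]=13
(2, 6): arr[2]=14 > arr[6]=11
(3, 6): arr[3]=13 > arr[6]=11
(4, 6): arr[4]=15 > arr[6]=11
(5, 6): arr[5]=18 > arr[6]=11

Total inversions: 7

The array has 7 inversion(s): (0,1), (0,6), (2,3), (2,6), (3,6), (4,6), (5,6). Each pair (i,j) satisfies i < j and arr[i] > arr[j].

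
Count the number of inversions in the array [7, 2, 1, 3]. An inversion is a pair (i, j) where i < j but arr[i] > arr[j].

Finding inversions in [7, 2, 1, 3]:

(0, 1): arr[0]=7 > arr[1]=2
(0, 2): arr[0]=7 > arr[2]=1
(0, 3): arr[0]=7 > arr[3]=3
(1, 2): arr[1]=2 > arr[2]=1

Total inversions: 4

The array has 4 inversion(s): (0,1), (0,2), (0,3), (1,2). Each pair (i,j) satisfies i < j and arr[i] > arr[j].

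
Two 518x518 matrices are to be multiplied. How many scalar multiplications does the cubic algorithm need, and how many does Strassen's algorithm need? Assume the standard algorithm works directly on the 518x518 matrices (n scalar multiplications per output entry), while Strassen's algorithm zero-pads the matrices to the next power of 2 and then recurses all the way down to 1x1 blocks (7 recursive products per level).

Matrix multiplication for 518x518 matrices:

Strassen's algorithm requires power-of-2 dimensions. Pad 518x518 to 1024x1024 (next power of 2).

Standard algorithm: 518^3 = 138991832 multiplications
Strassen's algorithm: 7^(log2(1024)) = 7^10 = 282475249 multiplications
Difference: 138991832 - 282475249 = -143483417 (Strassen uses MORE here due to padding overhead — for small or just-over-power-of-2 n, padding can outweigh the per-level savings)

Standard: 138991832 multiplications (518^3). Strassen: 282475249 multiplications (7^10, after padding to 1024x1024). Strassen reduces 8 recursive multiplications to 7 at each level.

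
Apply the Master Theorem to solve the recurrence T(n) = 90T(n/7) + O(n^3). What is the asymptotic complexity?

Master Theorem for T(n) = 90T(n/7) + O(n^3):

a = 90, b = 7, c = 3
log_b(a) = log_7(90) = 2.3124

Case 3: c = 3 > log_7(90) = 2.3124
T(n) = O(n^3) = O(n^3)

For T(n) = 90T(n/7) + O(n^3): log_7(90) = 2.3124. This is Case 3 of the Master Theorem (c > log_b(a), work dominated by root), giving O(n^3).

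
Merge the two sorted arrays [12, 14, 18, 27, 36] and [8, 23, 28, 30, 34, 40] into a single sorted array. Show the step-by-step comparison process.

Merging process:

Compare 12 vs 8: take 8 from right. Merged: [8]
Compare 12 vs 23: take 12 from left. Merged: [8, 12]
Compare 14 vs 23: take 14 from left. Merged: [8, 12, 14]
Compare 18 vs 23: take 18 from left. Merged: [8, 12, 14, 18]
Compare 27 vs 23: take 23 from right. Merged: [8, 12, 14, 18, 23]
Compare 27 vs 28: take 27 from left. Merged: [8, 12, 14, 18, 23, 27]
Compare 36 vs 28: take 28 from right. Merged: [8, 12, 14, 18, 23, 27, 28]
Compare 36 vs 30: take 30 from right. Merged: [8, 12, 14, 18, 23, 27, 28, 30]
Compare 36 vs 34: take 34 from right. Merged: [8, 12, 14, 18, 23, 27, 28, 30, 34]
Compare 36 vs 40: take 36 from left. Merged: [8, 12, 14, 18, 23, 27, 28, 30, 34, 36]
Append remaining from right: [40]. Merged: [8, 12, 14, 18, 23, 27, 28, 30, 34, 36, 40]

Final merged array: [8, 12, 14, 18, 23, 27, 28, 30, 34, 36, 40]
Total comparisons: 10

The merged array is [8, 12, 14, 18, 23, 27, 28, 30, 34, 36, 40], requiring 10 comparisons. The merge step runs in O(n) time where n is the total number of elements.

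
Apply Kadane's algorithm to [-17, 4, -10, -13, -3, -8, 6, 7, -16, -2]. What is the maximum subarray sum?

Using Kadane's algorithm on [-17, 4, -10, -13, -3, -8, 6, 7, -16, -2]:

Scanning through the array:
Position 1 (value 4): max_ending_here = 4, max_so_far = 4
Position 2 (value -10): max_ending_here = -6, max_so_far = 4
Position 3 (value -13): max_ending_here = -13, max_so_far = 4
Position 4 (value -3): max_ending_here = -3, max_so_far = 4
Position 5 (value -8): max_ending_here = -8, max_so_far = 4
Position 6 (value 6): max_ending_here = 6, max_so_far = 6
Position 7 (value 7): max_ending_here = 13, max_so_far = 13
Position 8 (value -16): max_ending_here = -3, max_so_far = 13
Position 9 (value -2): max_ending_here = -2, max_so_far = 13

Maximum subarray: [6, 7]
Maximum sum: 13

The maximum subarray is [6, 7] with sum 13. This subarray runs from index 6 to index 7.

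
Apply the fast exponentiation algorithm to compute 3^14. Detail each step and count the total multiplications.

Computing 3^14 by squaring (build up from 3^1; each line after the first costs one multiplication):

3^1 = 3
3^2 = (3^1)^2 = 3^2 = 9
3^3 = 3 * 3^2 = 3 * 9 = 27
3^6 = (3^3)^2 = 27^2 = 729
3^7 = 3 * 3^6 = 3 * 729 = 2187
3^14 = (3^7)^2 = 2187^2 = 4782969

Result: 4782969
Multiplications needed: 5 (5 lines after 3^1)

3^14 = 4782969. Using exponentiation by squaring, this requires 5 multiplications. The key idea: if the exponent is even, square the half-power; if odd, multiply by the base once.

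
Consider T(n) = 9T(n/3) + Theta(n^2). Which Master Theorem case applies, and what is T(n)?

Master Theorem for T(n) = 9T(n/3) + O(n^2):

a = 9, b = 3, c = 2
log_b(a) = log_3(9) = 2.0000

Case 2: c = 2 = log_3(9) = 2.0000
T(n) = O(n^2 log n) = O(n^2 log n)

For T(n) = 9T(n/3) + O(n^2): log_3(9) = 2.0000. This is Case 2 of the Master Theorem (c = log_b(a), equal work at all levels), giving O(n^2 log n).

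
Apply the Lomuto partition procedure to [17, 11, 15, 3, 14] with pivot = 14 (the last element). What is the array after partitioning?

Lomuto partition with pivot = 14:

Initial array: [17, 11, 15, 3, 14]

arr[0]=17 > 14: no swap
arr[1]=11 <= 14: swap with position 0, array becomes [11, 17, 15, 3, 14]
arr[2]=15 > 14: no swap
arr[3]=3 <= 14: swap with position 1, array becomes [11, 3, 15, 17, 14]

Place pivot at position 2: [11, 3, 14, 17, 15]
Pivot position: 2

After partitioning with pivot 14, the array becomes [11, 3, 14, 17, 15]. The pivot is placed at index 2. All elements to the left of the pivot are <= 14, and all elements to the right are > 14.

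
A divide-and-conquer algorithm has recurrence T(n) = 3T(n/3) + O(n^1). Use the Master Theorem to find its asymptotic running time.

Master Theorem for T(n) = 3T(n/3) + O(n^1):

a = 3, b = 3, c = 1
log_b(a) = log_3(3) = 1.0000

Case 2: c = 1 = log_3(3) = 1.0000
T(n) = O(n^1 log n) = O(n log n)

For T(n) = 3T(n/3) + O(n^1): log_3(3) = 1.0000. This is Case 2 of the Master Theorem (c = log_b(a), equal work at all levels), giving O(n log n).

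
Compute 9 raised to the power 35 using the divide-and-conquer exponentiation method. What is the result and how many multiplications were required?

Computing 9^35 by squaring (build up from 9^1; each line after the first costs one multiplication):

9^1 = 9
9^2 = (9^1)^2 = 9^2 = 81
9^4 = (9^2)^2 = 81^2 = 6561
9^8 = (9^4)^2 = 6561^2 = 43046721
9^16 = (9^8)^2 = 43046721^2 = 1853020188851841
9^17 = 9 * 9^16 = 9 * 1853020188851841 = 16677181699666569
9^34 = (9^17)^2 = 16677181699666569^2 = 278128389443693511257285776231761
9^35 = 9 * 9^34 = 9 * 278128389443693511257285776231761 = 2503155504993241601315571986085849

Result: 2503155504993241601315571986085849
Multiplications needed: 7 (7 lines after 9^1)

9^35 = 2503155504993241601315571986085849. Using exponentiation by squaring, this requires 7 multiplications. The key idea: if the exponent is even, square the half-power; if odd, multiply by the base once.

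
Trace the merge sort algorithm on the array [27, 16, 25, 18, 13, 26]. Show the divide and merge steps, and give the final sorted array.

Merge sort trace:

Split: [27, 16, 25, 18, 13, 26] -> [27, 16, 25] and [18, 13, 26]
  Split: [27, 16, 25] -> [27] and [16, 25]
    Split: [16, 25] -> [16] and [25]
    Merge: [16] + [25] -> [16, 25]
  Merge: [27] + [16, 25] -> [16, 25, 27]
  Split: [18, 13, 26] -> [18] and [13, 26]
    Split: [13, 26] -> [13] and [26]
    Merge: [13] + [26] -> [13, 26]
  Merge: [18] + [13, 26] -> [13, 18, 26]
Merge: [16, 25, 27] + [13, 18, 26] -> [13, 16, 18, 25, 26, 27]

Final sorted array: [13, 16, 18, 25, 26, 27]

The merge sort proceeds by recursively splitting the array and merging sorted halves.
After all merges, the sorted array is [13, 16, 18, 25, 26, 27].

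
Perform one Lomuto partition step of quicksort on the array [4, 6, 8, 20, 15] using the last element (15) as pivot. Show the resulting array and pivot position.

Lomuto partition with pivot = 15:

Initial array: [4, 6, 8, 20, 15]

arr[0]=4 <= 15: swap with position 0, array becomes [4, 6, 8, 20, 15]
arr[1]=6 <= 15: swap with position 1, array becomes [4, 6, 8, 20, 15]
arr[2]=8 <= 15: swap with position 2, array becomes [4, 6, 8, 20, 15]
arr[3]=20 > 15: no swap

Place pivot at position 3: [4, 6, 8, 15, 20]
Pivot position: 3

After partitioning with pivot 15, the array becomes [4, 6, 8, 15, 20]. The pivot is placed at index 3. All elements to the left of the pivot are <= 15, and all elements to the right are > 15.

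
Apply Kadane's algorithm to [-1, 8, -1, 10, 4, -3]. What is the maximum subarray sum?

Using Kadane's algorithm on [-1, 8, -1, 10, 4, -3]:

Scanning through the array:
Position 1 (value 8): max_ending_here = 8, max_so_far = 8
Position 2 (value -1): max_ending_here = 7, max_so_far = 8
Position 3 (value 10): max_ending_here = 17, max_so_far = 17
Position 4 (value 4): max_ending_here = 21, max_so_far = 21
Position 5 (value -3): max_ending_here = 18, max_so_far = 21

Maximum subarray: [8, -1, 10, 4]
Maximum sum: 21

The maximum subarray is [8, -1, 10, 4] with sum 21. This subarray runs from index 1 to index 4.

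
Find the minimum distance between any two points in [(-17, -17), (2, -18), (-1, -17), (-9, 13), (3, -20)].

Computing all pairwise distances among 5 points:

d((-17, -17), (2, -18)) = 19.0263
d((-17, -17), (-1, -17)) = 16.0
d((-17, -17), (-9, 13)) = 31.0483
d((-17, -17), (3, -20)) = 20.2237
d((2, -18), (-1, -17)) = 3.1623
d((2, -18), (-9, 13)) = 32.8938
d((2, -18), (3, -20)) = 2.2361 <-- minimum
d((-1, -17), (-9, 13)) = 31.0483
d((-1, -17), (3, -20)) = 5.0
d((-9, 13), (3, -20)) = 35.1141

Closest pair: (2, -18) and (3, -20) with distance 2.2361

The closest pair is (2, -18) and (3, -20) with Euclidean distance 2.2361. For 5 points, brute-force pairwise comparison is shown above. For large n, the divide-and-conquer algorithm (sort by x, recurse on halves, check the dividing strip) achieves O(n log n).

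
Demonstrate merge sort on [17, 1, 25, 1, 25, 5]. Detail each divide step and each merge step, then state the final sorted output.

Merge sort trace:

Split: [17, 1, 25, 1, 25, 5] -> [17, 1, 25] and [1, 25, 5]
  Split: [17, 1, 25] -> [17] and [1, 25]
    Split: [1, 25] -> [1] and [25]
    Merge: [1] + [25] -> [1, 25]
  Merge: [17] + [1, 25] -> [1, 17, 25]
  Split: [1, 25, 5] -> [1] and [25, 5]
    Split: [25, 5] -> [25] and [5]
    Merge: [25] + [5] -> [5, 25]
  Merge: [1] + [5, 25] -> [1, 5, 25]
Merge: [1, 17, 25] + [1, 5, 25] -> [1, 1, 5, 17, 25, 25]

Final sorted array: [1, 1, 5, 17, 25, 25]

The merge sort proceeds by recursively splitting the array and merging sorted halves.
After all merges, the sorted array is [1, 1, 5, 17, 25, 25].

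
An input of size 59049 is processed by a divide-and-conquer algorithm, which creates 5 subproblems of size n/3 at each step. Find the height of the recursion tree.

For divide and conquer with division factor 3:

Problem sizes at each level:
Level 0: 59049
Level 1: 19683
Level 2: 6561
Level 3: 2187
Level 4: 729
Level 5: 243
Level 6: 81
Level 7: 27
Level 8: 9
Level 9: 3
Level 10: 1

The root is level 0 and the size-1 base case is level 10 (the tree spans levels 0 through 10, i.e. 11 levels counting the root), so the depth is the number of divisions: log_3(59049) = 10

The recursion tree depth is log_3(59049) = 10. At each level, the problem size is divided by 3, so it takes 10 divisions to reduce to a base case of size 1. The algorithm makes 5 recursive calls at each level.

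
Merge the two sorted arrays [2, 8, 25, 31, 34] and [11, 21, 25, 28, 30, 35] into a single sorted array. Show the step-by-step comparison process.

Merging process:

Compare 2 vs 11: take 2 from left. Merged: [2]
Compare 8 vs 11: take 8 from left. Merged: [2, 8]
Compare 25 vs 11: take 11 from right. Merged: [2, 8, 11]
Compare 25 vs 21: take 21 from right. Merged: [2, 8, 11, 21]
Compare 25 vs 25: take 25 from left. Merged: [2, 8, 11, 21, 25]
Compare 31 vs 25: take 25 from right. Merged: [2, 8, 11, 21, 25, 25]
Compare 31 vs 28: take 28 from right. Merged: [2, 8, 11, 21, 25, 25, 28]
Compare 31 vs 30: take 30 from right. Merged: [2, 8, 11, 21, 25, 25, 28, 30]
Compare 31 vs 35: take 31 from left. Merged: [2, 8, 11, 21, 25, 25, 28, 30, 31]
Compare 34 vs 35: take 34 from left. Merged: [2, 8, 11, 21, 25, 25, 28, 30, 31, 34]
Append remaining from right: [35]. Merged: [2, 8, 11, 21, 25, 25, 28, 30, 31, 34, 35]

Final merged array: [2, 8, 11, 21, 25, 25, 28, 30, 31, 34, 35]
Total comparisons: 10

The merged array is [2, 8, 11, 21, 25, 25, 28, 30, 31, 34, 35], requiring 10 comparisons. The merge step runs in O(n) time where n is the total number of elements.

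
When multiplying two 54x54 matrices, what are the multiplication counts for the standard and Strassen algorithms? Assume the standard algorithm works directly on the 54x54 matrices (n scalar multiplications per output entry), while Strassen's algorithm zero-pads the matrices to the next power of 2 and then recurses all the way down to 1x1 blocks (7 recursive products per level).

Matrix multiplication for 54x54 matrices:

Strassen's algorithm requires power-of-2 dimensions. Pad 54x54 to 64x64 (next power of 2).

Standard algorithm: 54^3 = 157464 multiplications
Strassen's algorithm: 7^(log2(64)) = 7^6 = 117649 multiplications
Savings: 157464 - 117649 = 39815 multiplications

Standard: 157464 multiplications (54^3). Strassen: 117649 multiplications (7^6, after padding to 64x64). Strassen reduces 8 recursive multiplications to 7 at each level.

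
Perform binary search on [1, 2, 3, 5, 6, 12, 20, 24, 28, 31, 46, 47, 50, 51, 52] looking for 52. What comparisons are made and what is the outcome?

Binary search for 52 in [1, 2, 3, 5, 6, 12, 20, 24, 28, 31, 46, 47, 50, 51, 52]:

lo=0, hi=14, mid=7, arr[mid]=24 -> 24 < 52, search right half
lo=8, hi=14, mid=11, arr[mid]=47 -> 47 < 52, search right half
lo=12, hi=14, mid=13, arr[mid]=51 -> 51 < 52, search right half
lo=14, hi=14, mid=14, arr[mid]=52 -> Found target at index 14!

Binary search finds 52 at index 14 after 4 comparisons. The search repeatedly halves the search space by comparing with the middle element.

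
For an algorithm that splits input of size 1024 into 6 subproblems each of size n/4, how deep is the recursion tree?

For divide and conquer with division factor 4:

Problem sizes at each level:
Level 0: 1024
Level 1: 256
Level 2: 64
Level 3: 16
Level 4: 4
Level 5: 1

The root is level 0 and the size-1 base case is level 5 (the tree spans levels 0 through 5, i.e. 6 levels counting the root), so the depth is the number of divisions: log_4(1024) = 5

The recursion tree depth is log_4(1024) = 5. At each level, the problem size is divided by 4, so it takes 5 divisions to reduce to a base case of size 1. The algorithm makes 6 recursive calls at each level.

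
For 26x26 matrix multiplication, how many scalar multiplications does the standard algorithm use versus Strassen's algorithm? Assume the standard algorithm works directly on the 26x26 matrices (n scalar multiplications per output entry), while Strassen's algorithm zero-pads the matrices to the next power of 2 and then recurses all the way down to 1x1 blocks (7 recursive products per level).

Matrix multiplication for 26x26 matrices:

Strassen's algorithm requires power-of-2 dimensions. Pad 26x26 to 32x32 (next power of 2).

Standard algorithm: 26^3 = 17576 multiplications
Strassen's algorithm: 7^(log2(32)) = 7^5 = 16807 multiplications
Savings: 17576 - 16807 = 769 multiplications

Standard: 17576 multiplications (26^3). Strassen: 16807 multiplications (7^5, after padding to 32x32). Strassen reduces 8 recursive multiplications to 7 at each level.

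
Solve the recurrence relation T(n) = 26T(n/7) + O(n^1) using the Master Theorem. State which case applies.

Master Theorem for T(n) = 26T(n/7) + O(n^1):

a = 26, b = 7, c = 1
log_b(a) = log_7(26) = 1.6743

Case 1: c = 1 < log_7(26) = 1.6743
T(n) = O(n^(log_7 26))

For T(n) = 26T(n/7) + O(n^1): log_7(26) = 1.6743. This is Case 1 of the Master Theorem (c < log_b(a), work dominated by leaves), giving O(n^(log_7 26)).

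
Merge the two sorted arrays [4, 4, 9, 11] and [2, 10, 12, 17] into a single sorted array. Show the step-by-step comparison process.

Merging process:

Compare 4 vs 2: take 2 from right. Merged: [2]
Compare 4 vs 10: take 4 from left. Merged: [2, 4]
Compare 4 vs 10: take 4 from left. Merged: [2, 4, 4]
Compare 9 vs 10: take 9 from left. Merged: [2, 4, 4, 9]
Compare 11 vs 10: take 10 from right. Merged: [2, 4, 4, 9, 10]
Compare 11 vs 12: take 11 from left. Merged: [2, 4, 4, 9, 10, 11]
Append remaining from right: [12, 17]. Merged: [2, 4, 4, 9, 10, 11, 12, 17]

Final merged array: [2, 4, 4, 9, 10, 11, 12, 17]
Total comparisons: 6

The merged array is [2, 4, 4, 9, 10, 11, 12, 17], requiring 6 comparisons. The merge step runs in O(n) time where n is the total number of elements.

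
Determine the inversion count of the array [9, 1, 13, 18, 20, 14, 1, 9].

Finding inversions in [9, 1, 13, 18, 20, 14, 1, 9]:

(0, 1): arr[0]=9 > arr[1]=1
(0, 6): arr[0]=9 > arr[6]=1
(2, 6): arr[2]=13 > arr[6]=1
(2, 7): arr[2]=13 > arr[7]=9
(3, 5): arr[3]=18 > arr[5]=14
(3, 6): arr[3]=18 > arr[6]=1
(3, 7): arr[3]=18 > arr[7]=9
(4, 5): arr[4]=20 > arr[5]=14
(4, 6): arr[4]=20 > arr[6]=1
(4, 7): arr[4]=20 > arr[7]=9
(5, 6): arr[5]=14 > arr[6]=1
(5, 7): arr[5]=14 > arr[7]=9

Total inversions: 12

The array has 12 inversion(s): (0,1), (0,6), (2,6), (2,7), (3,5), (3,6), (3,7), (4,5), (4,6), (4,7), (5,6), (5,7). Each pair (i,j) satisfies i < j and arr[i] > arr[j].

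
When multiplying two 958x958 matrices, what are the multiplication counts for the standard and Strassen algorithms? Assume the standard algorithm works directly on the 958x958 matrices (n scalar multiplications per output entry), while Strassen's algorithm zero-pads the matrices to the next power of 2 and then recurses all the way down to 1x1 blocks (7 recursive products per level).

Matrix multiplication for 958x958 matrices:

Strassen's algorithm requires power-of-2 dimensions. Pad 958x958 to 1024x1024 (next power of 2).

Standard algorithm: 958^3 = 879217912 multiplications
Strassen's algorithm: 7^(log2(1024)) = 7^10 = 282475249 multiplications
Savings: 879217912 - 282475249 = 596742663 multiplications

Standard: 879217912 multiplications (958^3). Strassen: 282475249 multiplications (7^10, after padding to 1024x1024). Strassen reduces 8 recursive multiplications to 7 at each level.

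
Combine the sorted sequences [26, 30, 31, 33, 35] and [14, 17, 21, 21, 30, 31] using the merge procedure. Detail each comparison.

Merging process:

Compare 26 vs 14: take 14 from right. Merged: [14]
Compare 26 vs 17: take 17 from right. Merged: [14, 17]
Compare 26 vs 21: take 21 from right. Merged: [14, 17, 21]
Compare 26 vs 21: take 21 from right. Merged: [14, 17, 21, 21]
Compare 26 vs 30: take 26 from left. Merged: [14, 17, 21, 21, 26]
Compare 30 vs 30: take 30 from left. Merged: [14, 17, 21, 21, 26, 30]
Compare 31 vs 30: take 30 from right. Merged: [14, 17, 21, 21, 26, 30, 30]
Compare 31 vs 31: take 31 from left. Merged: [14, 17, 21, 21, 26, 30, 30, 31]
Compare 33 vs 31: take 31 from right. Merged: [14, 17, 21, 21, 26, 30, 30, 31, 31]
Append remaining from left: [33, 35]. Merged: [14, 17, 21, 21, 26, 30, 30, 31, 31, 33, 35]

Final merged array: [14, 17, 21, 21, 26, 30, 30, 31, 31, 33, 35]
Total comparisons: 9

The merged array is [14, 17, 21, 21, 26, 30, 30, 31, 31, 33, 35], requiring 9 comparisons. The merge step runs in O(n) time where n is the total number of elements.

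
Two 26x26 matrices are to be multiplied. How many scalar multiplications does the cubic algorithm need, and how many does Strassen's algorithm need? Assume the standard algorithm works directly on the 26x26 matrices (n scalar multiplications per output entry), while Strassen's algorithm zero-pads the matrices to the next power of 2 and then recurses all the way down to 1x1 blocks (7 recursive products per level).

Matrix multiplication for 26x26 matrices:

Strassen's algorithm requires power-of-2 dimensions. Pad 26x26 to 32x32 (next power of 2).

Standard algorithm: 26^3 = 17576 multiplications
Strassen's algorithm: 7^(log2(32)) = 7^5 = 16807 multiplications
Savings: 17576 - 16807 = 769 multiplications

Standard: 17576 multiplications (26^3). Strassen: 16807 multiplications (7^5, after padding to 32x32). Strassen reduces 8 recursive multiplications to 7 at each level.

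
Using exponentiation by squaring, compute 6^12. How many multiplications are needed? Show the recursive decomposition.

Computing 6^12 by squaring (build up from 6^1; each line after the first costs one multiplication):

6^1 = 6
6^2 = (6^1)^2 = 6^2 = 36
6^3 = 6 * 6^2 = 6 * 36 = 216
6^6 = (6^3)^2 = 216^2 = 46656
6^12 = (6^6)^2 = 46656^2 = 2176782336

Result: 2176782336
Multiplications needed: 4 (4 lines after 6^1)

6^12 = 2176782336. Using exponentiation by squaring, this requires 4 multiplications. The key idea: if the exponent is even, square the half-power; if odd, multiply by the base once.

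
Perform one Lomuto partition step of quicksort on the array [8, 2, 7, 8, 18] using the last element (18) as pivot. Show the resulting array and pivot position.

Lomuto partition with pivot = 18:

Initial array: [8, 2, 7, 8, 18]

arr[0]=8 <= 18: swap with position 0, array becomes [8, 2, 7, 8, 18]
arr[1]=2 <= 18: swap with position 1, array becomes [8, 2, 7, 8, 18]
arr[2]=7 <= 18: swap with position 2, array becomes [8, 2, 7, 8, 18]
arr[3]=8 <= 18: swap with position 3, array becomes [8, 2, 7, 8, 18]

Place pivot at position 4: [8, 2, 7, 8, 18]
Pivot position: 4

After partitioning with pivot 18, the array becomes [8, 2, 7, 8, 18]. The pivot is placed at index 4. All elements to the left of the pivot are <= 18, and all elements to the right are > 18.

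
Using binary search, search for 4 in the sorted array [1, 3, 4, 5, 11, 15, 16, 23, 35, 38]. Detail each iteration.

Binary search for 4 in [1, 3, 4, 5, 11, 15, 16, 23, 35, 38]:

lo=0, hi=9, mid=4, arr[mid]=11 -> 11 > 4, search left half
lo=0, hi=3, mid=1, arr[mid]=3 -> 3 < 4, search right half
lo=2, hi=3, mid=2, arr[mid]=4 -> Found target at index 2!

Binary search finds 4 at index 2 after 3 comparisons. The search repeatedly halves the search space by comparing with the middle element.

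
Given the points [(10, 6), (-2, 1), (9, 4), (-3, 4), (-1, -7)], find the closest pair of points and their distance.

Computing all pairwise distances among 5 points:

d((10, 6), (-2, 1)) = 13.0
d((10, 6), (9, 4)) = 2.2361 <-- minimum
d((10, 6), (-3, 4)) = 13.1529
d((10, 6), (-1, -7)) = 17.0294
d((-2, 1), (9, 4)) = 11.4018
d((-2, 1), (-3, 4)) = 3.1623
d((-2, 1), (-1, -7)) = 8.0623
d((9, 4), (-3, 4)) = 12.0
d((9, 4), (-1, -7)) = 14.8661
d((-3, 4), (-1, -7)) = 11.1803

Closest pair: (10, 6) and (9, 4) with distance 2.2361

The closest pair is (10, 6) and (9, 4) with Euclidean distance 2.2361. For 5 points, brute-force pairwise comparison is shown above. For large n, the divide-and-conquer algorithm (sort by x, recurse on halves, check the dividing strip) achieves O(n log n).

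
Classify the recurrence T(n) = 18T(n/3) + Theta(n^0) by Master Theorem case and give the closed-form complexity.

Master Theorem for T(n) = 18T(n/3) + O(n^0):

a = 18, b = 3, c = 0
log_b(a) = log_3(18) = 2.6309

Case 1: c = 0 < log_3(18) = 2.6309
T(n) = O(n^(log_3 18))

For T(n) = 18T(n/3) + O(n^0): log_3(18) = 2.6309. This is Case 1 of the Master Theorem (c < log_b(a), work dominated by leaves), giving O(n^(log_3 18)).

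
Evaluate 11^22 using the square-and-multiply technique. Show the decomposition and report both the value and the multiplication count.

Computing 11^22 by squaring (build up from 11^1; each line after the first costs one multiplication):

11^1 = 11
11^2 = (11^1)^2 = 11^2 = 121
11^4 = (11^2)^2 = 121^2 = 14641
11^5 = 11 * 11^4 = 11 * 14641 = 161051
11^10 = (11^5)^2 = 161051^2 = 25937424601
11^11 = 11 * 11^10 = 11 * 25937424601 = 285311670611
11^22 = (11^11)^2 = 285311670611^2 = 81402749386839761113321

Result: 81402749386839761113321
Multiplications needed: 6 (6 lines after 11^1)

11^22 = 81402749386839761113321. Using exponentiation by squaring, this requires 6 multiplications. The key idea: if the exponent is even, square the half-power; if odd, multiply by the base once.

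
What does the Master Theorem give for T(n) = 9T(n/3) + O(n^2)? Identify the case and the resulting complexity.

Master Theorem for T(n) = 9T(n/3) + O(n^2):

a = 9, b = 3, c = 2
log_b(a) = log_3(9) = 2.0000

Case 2: c = 2 = log_3(9) = 2.0000
T(n) = O(n^2 log n) = O(n^2 log n)

For T(n) = 9T(n/3) + O(n^2): log_3(9) = 2.0000. This is Case 2 of the Master Theorem (c = log_b(a), equal work at all levels), giving O(n^2 log n).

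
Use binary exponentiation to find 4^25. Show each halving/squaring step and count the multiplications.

Computing 4^25 by squaring (build up from 4^1; each line after the first costs one multiplication):

4^1 = 4
4^2 = (4^1)^2 = 4^2 = 16
4^3 = 4 * 4^2 = 4 * 16 = 64
4^6 = (4^3)^2 = 64^2 = 4096
4^12 = (4^6)^2 = 4096^2 = 16777216
4^24 = (4^12)^2 = 16777216^2 = 281474976710656
4^25 = 4 * 4^24 = 4 * 281474976710656 = 1125899906842624

Result: 1125899906842624
Multiplications needed: 6 (6 lines after 4^1)

4^25 = 1125899906842624. Using exponentiation by squaring, this requires 6 multiplications. The key idea: if the exponent is even, square the half-power; if odd, multiply by the base once.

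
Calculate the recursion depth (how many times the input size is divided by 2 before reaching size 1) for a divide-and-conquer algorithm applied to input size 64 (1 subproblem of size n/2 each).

For divide and conquer with division factor 2:

Problem sizes at each level:
Level 0: 64
Level 1: 32
Level 2: 16
Level 3: 8
Level 4: 4
Level 5: 2
Level 6: 1

The root is level 0 and the size-1 base case is level 6 (the tree spans levels 0 through 6, i.e. 7 levels counting the root), so the depth is the number of divisions: log_2(64) = 6

The recursion tree depth is log_2(64) = 6. At each level, the problem size is divided by 2, so it takes 6 divisions to reduce to a base case of size 1. The algorithm makes 1 recursive call at each level.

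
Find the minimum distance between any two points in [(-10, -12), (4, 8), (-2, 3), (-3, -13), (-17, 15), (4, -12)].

Computing all pairwise distances among 6 points:

d((-10, -12), (4, 8)) = 24.4131
d((-10, -12), (-2, 3)) = 17.0
d((-10, -12), (-3, -13)) = 7.0711 <-- minimum
d((-10, -12), (-17, 15)) = 27.8927
d((-10, -12), (4, -12)) = 14.0
d((4, 8), (-2, 3)) = 7.8102
d((4, 8), (-3, -13)) = 22.1359
d((4, 8), (-17, 15)) = 22.1359
d((4, 8), (4, -12)) = 20.0
d((-2, 3), (-3, -13)) = 16.0312
d((-2, 3), (-17, 15)) = 19.2094
d((-2, 3), (4, -12)) = 16.1555
d((-3, -13), (-17, 15)) = 31.305
d((-3, -13), (4, -12)) = 7.0711 <-- minimum
d((-17, 15), (4, -12)) = 34.2053

Minimum distance: 7.0711 (tie among 2 pairs: (-10, -12) and (-3, -13); (-3, -13) and (4, -12))

The minimum Euclidean distance is 7.0711. There is a tie: 2 pairs achieve this minimum — (-10, -12) and (-3, -13); (-3, -13) and (4, -12). Any of these is a valid closest pair. For 6 points, brute-force pairwise comparison is shown above. For large n, the divide-and-conquer algorithm (sort by x, recurse on halves, check the dividing strip) achieves O(n log n).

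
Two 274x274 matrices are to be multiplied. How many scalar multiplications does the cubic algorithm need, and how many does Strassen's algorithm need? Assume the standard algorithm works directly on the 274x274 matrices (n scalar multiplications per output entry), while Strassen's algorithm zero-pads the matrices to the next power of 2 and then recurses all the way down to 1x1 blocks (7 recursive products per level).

Matrix multiplication for 274x274 matrices:

Strassen's algorithm requires power-of-2 dimensions. Pad 274x274 to 512x512 (next power of 2).

Standard algorithm: 274^3 = 20570824 multiplications
Strassen's algorithm: 7^(log2(512)) = 7^9 = 40353607 multiplications
Difference: 20570824 - 40353607 = -19782783 (Strassen uses MORE here due to padding overhead — for small or just-over-power-of-2 n, padding can outweigh the per-level savings)

Standard: 20570824 multiplications (274^3). Strassen: 40353607 multiplications (7^9, after padding to 512x512). Strassen reduces 8 recursive multiplications to 7 at each level.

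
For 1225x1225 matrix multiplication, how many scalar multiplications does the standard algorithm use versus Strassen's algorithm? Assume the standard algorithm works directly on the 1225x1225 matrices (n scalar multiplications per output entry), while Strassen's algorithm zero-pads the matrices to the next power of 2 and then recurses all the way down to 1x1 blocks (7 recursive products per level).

Matrix multiplication for 1225x1225 matrices:

Strassen's algorithm requires power-of-2 dimensions. Pad 1225x1225 to 2048x2048 (next power of 2).

Standard algorithm: 1225^3 = 1838265625 multiplications
Strassen's algorithm: 7^(log2(2048)) = 7^11 = 1977326743 multiplications
Difference: 1838265625 - 1977326743 = -139061118 (Strassen uses MORE here due to padding overhead — for small or just-over-power-of-2 n, padding can outweigh the per-level savings)

Standard: 1838265625 multiplications (1225^3). Strassen: 1977326743 multiplications (7^11, after padding to 2048x2048). Strassen reduces 8 recursive multiplications to 7 at each level.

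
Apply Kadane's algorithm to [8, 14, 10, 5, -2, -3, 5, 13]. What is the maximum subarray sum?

Using Kadane's algorithm on [8, 14, 10, 5, -2, -3, 5, 13]:

Scanning through the array:
Position 1 (value 14): max_ending_here = 22, max_so_far = 22
Position 2 (value 10): max_ending_here = 32, max_so_far = 32
Position 3 (value 5): max_ending_here = 37, max_so_far = 37
Position 4 (value -2): max_ending_here = 35, max_so_far = 37
Position 5 (value -3): max_ending_here = 32, max_so_far = 37
Position 6 (value 5): max_ending_here = 37, max_so_far = 37
Position 7 (value 13): max_ending_here = 50, max_so_far = 50

Maximum subarray: [8, 14, 10, 5, -2, -3, 5, 13]
Maximum sum: 50

The maximum subarray is [8, 14, 10, 5, -2, -3, 5, 13] with sum 50. This subarray runs from index 0 to index 7.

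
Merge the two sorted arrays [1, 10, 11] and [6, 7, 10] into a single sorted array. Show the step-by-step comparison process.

Merging process:

Compare 1 vs 6: take 1 from left. Merged: [1]
Compare 10 vs 6: take 6 from right. Merged: [1, 6]
Compare 10 vs 7: take 7 from right. Merged: [1, 6, 7]
Compare 10 vs 10: take 10 from left. Merged: [1, 6, 7, 10]
Compare 11 vs 10: take 10 from right. Merged: [1, 6, 7, 10, 10]
Append remaining from left: [11]. Merged: [1, 6, 7, 10, 10, 11]

Final merged array: [1, 6, 7, 10, 10, 11]
Total comparisons: 5

The merged array is [1, 6, 7, 10, 10, 11], requiring 5 comparisons. The merge step runs in O(n) time where n is the total number of elements.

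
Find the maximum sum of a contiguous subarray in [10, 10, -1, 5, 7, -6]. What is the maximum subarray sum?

Using Kadane's algorithm on [10, 10, -1, 5, 7, -6]:

Scanning through the array:
Position 1 (value 10): max_ending_here = 20, max_so_far = 20
Position 2 (value -1): max_ending_here = 19, max_so_far = 20
Position 3 (value 5): max_ending_here = 24, max_so_far = 24
Position 4 (value 7): max_ending_here = 31, max_so_far = 31
Position 5 (value -6): max_ending_here = 25, max_so_far = 31

Maximum subarray: [10, 10, -1, 5, 7]
Maximum sum: 31

The maximum subarray is [10, 10, -1, 5, 7] with sum 31. This subarray runs from index 0 to index 4.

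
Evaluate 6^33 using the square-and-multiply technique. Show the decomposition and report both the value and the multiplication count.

Computing 6^33 by squaring (build up from 6^1; each line after the first costs one multiplication):

6^1 = 6
6^2 = (6^1)^2 = 6^2 = 36
6^4 = (6^2)^2 = 36^2 = 1296
6^8 = (6^4)^2 = 1296^2 = 1679616
6^16 = (6^8)^2 = 1679616^2 = 2821109907456
6^32 = (6^16)^2 = 2821109907456^2 = 7958661109946400884391936
6^33 = 6 * 6^32 = 6 * 7958661109946400884391936 = 47751966659678405306351616

Result: 47751966659678405306351616
Multiplications needed: 6 (6 lines after 6^1)

6^33 = 47751966659678405306351616. Using exponentiation by squaring, this requires 6 multiplications. The key idea: if the exponent is even, square the half-power; if odd, multiply by the base once.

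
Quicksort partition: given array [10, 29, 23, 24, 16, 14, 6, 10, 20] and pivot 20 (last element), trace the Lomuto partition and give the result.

Lomuto partition with pivot = 20:

Initial array: [10, 29, 23, 24, 16, 14, 6, 10, 20]

arr[0]=10 <= 20: swap with position 0, array becomes [10, 29, 23, 24, 16, 14, 6, 10, 20]
arr[1]=29 > 20: no swap
arr[2]=23 > 20: no swap
arr[3]=24 > 20: no swap
arr[4]=16 <= 20: swap with position 1, array becomes [10, 16, 23, 24, 29, 14, 6, 10, 20]
arr[5]=14 <= 20: swap with position 2, array becomes [10, 16, 14, 24, 29, 23, 6, 10, 20]
arr[6]=6 <= 20: swap with position 3, array becomes [10, 16, 14, 6, 29, 23, 24, 10, 20]
arr[7]=10 <= 20: swap with position 4, array becomes [10, 16, 14, 6, 10, 23, 24, 29, 20]

Place pivot at position 5: [10, 16, 14, 6, 10, 20, 24, 29, 23]
Pivot position: 5

After partitioning with pivot 20, the array becomes [10, 16, 14, 6, 10, 20, 24, 29, 23]. The pivot is placed at index 5. All elements to the left of the pivot are <= 20, and all elements to the right are > 20.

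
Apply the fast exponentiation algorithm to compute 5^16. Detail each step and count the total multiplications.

Computing 5^16 by squaring (build up from 5^1; each line after the first costs one multiplication):

5^1 = 5
5^2 = (5^1)^2 = 5^2 = 25
5^4 = (5^2)^2 = 25^2 = 625
5^8 = (5^4)^2 = 625^2 = 390625
5^16 = (5^8)^2 = 390625^2 = 152587890625

Result: 152587890625
Multiplications needed: 4 (4 lines after 5^1)

5^16 = 152587890625. Using exponentiation by squaring, this requires 4 multiplications. The key idea: if the exponent is even, square the half-power; if odd, multiply by the base once.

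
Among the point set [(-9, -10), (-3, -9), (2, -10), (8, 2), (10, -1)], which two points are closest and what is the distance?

Computing all pairwise distances among 5 points:

d((-9, -10), (-3, -9)) = 6.0828
d((-9, -10), (2, -10)) = 11.0
d((-9, -10), (8, 2)) = 20.8087
d((-9, -10), (10, -1)) = 21.0238
d((-3, -9), (2, -10)) = 5.099
d((-3, -9), (8, 2)) = 15.5563
d((-3, -9), (10, -1)) = 15.2643
d((2, -10), (8, 2)) = 13.4164
d((2, -10), (10, -1)) = 12.0416
d((8, 2), (10, -1)) = 3.6056 <-- minimum

Closest pair: (8, 2) and (10, -1) with distance 3.6056

The closest pair is (8, 2) and (10, -1) with Euclidean distance 3.6056. For 5 points, brute-force pairwise comparison is shown above. For large n, the divide-and-conquer algorithm (sort by x, recurse on halves, check the dividing strip) achieves O(n log n).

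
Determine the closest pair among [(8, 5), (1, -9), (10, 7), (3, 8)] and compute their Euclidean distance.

Computing all pairwise distances among 4 points:

d((8, 5), (1, -9)) = 15.6525
d((8, 5), (10, 7)) = 2.8284 <-- minimum
d((8, 5), (3, 8)) = 5.831
d((1, -9), (10, 7)) = 18.3576
d((1, -9), (3, 8)) = 17.1172
d((10, 7), (3, 8)) = 7.0711

Closest pair: (8, 5) and (10, 7) with distance 2.8284

The closest pair is (8, 5) and (10, 7) with Euclidean distance 2.8284. For 4 points, brute-force pairwise comparison is shown above. For large n, the divide-and-conquer algorithm (sort by x, recurse on halves, check the dividing strip) achieves O(n log n).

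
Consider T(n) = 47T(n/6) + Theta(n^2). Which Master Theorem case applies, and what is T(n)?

Master Theorem for T(n) = 47T(n/6) + O(n^2):

a = 47, b = 6, c = 2
log_b(a) = log_6(47) = 2.1488

Case 1: c = 2 < log_6(47) = 2.1488
T(n) = O(n^(log_6 47))

For T(n) = 47T(n/6) + O(n^2): log_6(47) = 2.1488. This is Case 1 of the Master Theorem (c < log_b(a), work dominated by leaves), giving O(n^(log_6 47)).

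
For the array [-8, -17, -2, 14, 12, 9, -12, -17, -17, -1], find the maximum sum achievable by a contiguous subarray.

Using Kadane's algorithm on [-8, -17, -2, 14, 12, 9, -12, -17, -17, -1]:

Scanning through the array:
Position 1 (value -17): max_ending_here = -17, max_so_far = -8
Position 2 (value -2): max_ending_here = -2, max_so_far = -2
Position 3 (value 14): max_ending_here = 14, max_so_far = 14
Position 4 (value 12): max_ending_here = 26, max_so_far = 26
Position 5 (value 9): max_ending_here = 35, max_so_far = 35
Position 6 (value -12): max_ending_here = 23, max_so_far = 35
Position 7 (value -17): max_ending_here = 6, max_so_far = 35
Position 8 (value -17): max_ending_here = -11, max_so_far = 35
Position 9 (value -1): max_ending_here = -1, max_so_far = 35

Maximum subarray: [14, 12, 9]
Maximum sum: 35

The maximum subarray is [14, 12, 9] with sum 35. This subarray runs from index 3 to index 5.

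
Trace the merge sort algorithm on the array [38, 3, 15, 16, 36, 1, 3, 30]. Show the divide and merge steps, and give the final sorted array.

Merge sort trace:

Split: [38, 3, 15, 16, 36, 1, 3, 30] -> [38, 3, 15, 16] and [36, 1, 3, 30]
  Split: [38, 3, 15, 16] -> [38, 3] and [15, 16]
    Split: [38, 3] -> [38] and [3]
    Merge: [38] + [3] -> [3, 38]
    Split: [15, 16] -> [15] and [16]
    Merge: [15] + [16] -> [15, 16]
  Merge: [3, 38] + [15, 16] -> [3, 15, 16, 38]
  Split: [36, 1, 3, 30] -> [36, 1] and [3, 30]
    Split: [36, 1] -> [36] and [1]
    Merge: [36] + [1] -> [1, 36]
    Split: [3, 30] -> [3] and [30]
    Merge: [3] + [30] -> [3, 30]
  Merge: [1, 36] + [3, 30] -> [1, 3, 30, 36]
Merge: [3, 15, 16, 38] + [1, 3, 30, 36] -> [1, 3, 3, 15, 16, 30, 36, 38]

Final sorted array: [1, 3, 3, 15, 16, 30, 36, 38]

The merge sort proceeds by recursively splitting the array and merging sorted halves.
After all merges, the sorted array is [1, 3, 3, 15, 16, 30, 36, 38].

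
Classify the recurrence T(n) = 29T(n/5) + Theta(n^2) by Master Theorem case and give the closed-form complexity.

Master Theorem for T(n) = 29T(n/5) + O(n^2):

a = 29, b = 5, c = 2
log_b(a) = log_5(29) = 2.0922

Case 1: c = 2 < log_5(29) = 2.0922
T(n) = O(n^(log_5 29))

For T(n) = 29T(n/5) + O(n^2): log_5(29) = 2.0922. This is Case 1 of the Master Theorem (c < log_b(a), work dominated by leaves), giving O(n^(log_5 29)).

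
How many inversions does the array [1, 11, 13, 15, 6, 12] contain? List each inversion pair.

Finding inversions in [1, 11, 13, 15, 6, 12]:

(1, 4): arr[1]=11 > arr[4]=6
(2, 4): arr[2]=13 > arr[4]=6
(2, 5): arr[2]=13 > arr[5]=12
(3, 4): arr[3]=15 > arr[4]=6
(3, 5): arr[3]=15 > arr[5]=12

Total inversions: 5

The array has 5 inversion(s): (1,4), (2,4), (2,5), (3,4), (3,5). Each pair (i,j) satisfies i < j and arr[i] > arr[j].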